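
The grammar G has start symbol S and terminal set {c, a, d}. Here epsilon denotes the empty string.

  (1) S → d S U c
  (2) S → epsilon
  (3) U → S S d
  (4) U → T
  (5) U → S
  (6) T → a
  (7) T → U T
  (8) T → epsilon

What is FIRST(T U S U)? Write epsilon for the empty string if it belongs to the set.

{epsilon, a, d}

FIRST(S): from S→d S U c we get {d}; from S→epsilon we get {epsilon}. So FIRST(S) = {epsilon, d}.
FIRST(U): from U→S S d we get {d}; from U→T we get {epsilon, a, d}; from U→S we get {epsilon, d}. So FIRST(U) = {epsilon, a, d}.
FIRST(T): from T→a we get {a}; from T→U T we get {epsilon, a, d}; from T→epsilon we get {epsilon}. So FIRST(T) = {epsilon, a, d}.
FIRST(T U S U): take FIRST of each symbol in turn, carrying on past any symbol whose FIRST contains epsilon; result {epsilon, a, d}.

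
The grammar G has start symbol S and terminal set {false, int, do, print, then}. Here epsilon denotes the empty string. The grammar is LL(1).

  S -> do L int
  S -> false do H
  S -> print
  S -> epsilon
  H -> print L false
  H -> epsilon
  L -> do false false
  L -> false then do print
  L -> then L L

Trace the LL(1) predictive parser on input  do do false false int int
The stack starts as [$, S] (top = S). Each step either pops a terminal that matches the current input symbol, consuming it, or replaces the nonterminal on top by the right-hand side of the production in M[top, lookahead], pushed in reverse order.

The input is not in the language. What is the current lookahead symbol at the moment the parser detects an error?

int

     Stack                 Input                        Action
  1  $ S                   do do false false int int $  expand S -> do L int
  2  $ int L do            do do false false int int $  match do
  3  $ int L               do false false int int $     expand L -> do false false
  4  $ int false false do  do false false int int $     match do
  5  $ int false false     false false int int $        match false
  6  $ int false           false int int $              match false
  7  $ int                 int int $                    match int
  8  $                     int $                        error: stack empty but input remains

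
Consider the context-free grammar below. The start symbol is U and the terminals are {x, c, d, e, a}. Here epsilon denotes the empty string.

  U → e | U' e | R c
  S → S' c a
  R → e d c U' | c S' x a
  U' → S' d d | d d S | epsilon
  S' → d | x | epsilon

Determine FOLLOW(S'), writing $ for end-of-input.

FIRST(R): from R→e d c U' we get {e}; from R→c S' x a we get {c}. So FIRST(R) = {c, e}.
FIRST(S'): from S'→d we get {d}; from S'→x we get {x}; from S'→epsilon we get {epsilon}. So FIRST(S') = {epsilon, d, x}.
FIRST(S): from S→S' c a we get {c, d, x}. So FIRST(S) = {c, d, x}.
FIRST(U'): from U'→S' d d we get {d, x}; from U'→d d S we get {d}; from U'→epsilon we get {epsilon}. So FIRST(U') = {epsilon, d, x}.
FIRST(U): from U→e we get {e}; from U→U' e we get {d, e, x}; from U→R c we get {c, e}. So FIRST(U) = {c, d, e, x}.
FOLLOW(U) includes $ since U is the start symbol.
FOLLOW(U): U appears on no right-hand side. Thus FOLLOW(U) = {$}.
FOLLOW(R): in U→R c, R is followed by c with FIRST {c}. Thus FOLLOW(R) = {c}.
FOLLOW(U'): in U→U' e, U' is followed by e with FIRST {e}; in R→e d c U', the suffix after U' is empty, so FOLLOW(U') ⊇ FOLLOW(R) = {c}. Thus FOLLOW(U') = {c, e}.
FOLLOW(S): in U'→d d S, the suffix after S is empty, so FOLLOW(S) ⊇ FOLLOW(U') = {c, e}. Thus FOLLOW(S) = {c, e}.
FOLLOW(S'): in S→S' c a, S' is followed by c a with FIRST {c}; in R→c S' x a, S' is followed by x a with FIRST {x}; in U'→S' d d, S' is followed by d d with FIRST {d}. Thus FOLLOW(S') = {c, d, x}.

{c, d, x}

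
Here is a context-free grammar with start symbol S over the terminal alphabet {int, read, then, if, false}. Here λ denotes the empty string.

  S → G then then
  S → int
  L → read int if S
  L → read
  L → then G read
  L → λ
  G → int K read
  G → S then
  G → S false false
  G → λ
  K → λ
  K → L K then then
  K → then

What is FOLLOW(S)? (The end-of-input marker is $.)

{$, false, read, then}

FIRST(L): from L→read int if S we get {read}; from L→read we get {read}; from L→then G read we get {then}; from L→λ we get {λ}. So FIRST(L) = {λ, read, then}.
FIRST(K): from K→λ we get {λ}; from K→L K then then we get {read, then}; from K→then we get {then}. So FIRST(K) = {λ, read, then}.
FIRST(S): from S→G then then we get {int, then}; from S→int we get {int}. So FIRST(S) = {int, then}.
FIRST(G): from G→int K read we get {int}; from G→S then we get {int, then}; from G→S false false we get {int, then}; from G→λ we get {λ}. So FIRST(G) = {λ, int, then}.
FOLLOW(S) includes $ since S is the start symbol.
FOLLOW(L): in K→L K then then, L is followed by K then then with FIRST {read, then}. Thus FOLLOW(L) = {read, then}.
FOLLOW(S): in L→read int if S, the suffix after S is empty, so FOLLOW(S) ⊇ FOLLOW(L) = {read, then}; in G→S then, S is followed by then with FIRST {then}; in G→S false false, S is followed by false false with FIRST {false}. Thus FOLLOW(S) = {$, false, read, then}.
FOLLOW(G): in S→G then then, G is followed by then then with FIRST {then}; in L→then G read, G is followed by read with FIRST {read}. Thus FOLLOW(G) = {read, then}.
FOLLOW(K): in G→int K read, K is followed by read with FIRST {read}; in K→L K then then, K is followed by then then with FIRST {then}. Thus FOLLOW(K) = {read, then}.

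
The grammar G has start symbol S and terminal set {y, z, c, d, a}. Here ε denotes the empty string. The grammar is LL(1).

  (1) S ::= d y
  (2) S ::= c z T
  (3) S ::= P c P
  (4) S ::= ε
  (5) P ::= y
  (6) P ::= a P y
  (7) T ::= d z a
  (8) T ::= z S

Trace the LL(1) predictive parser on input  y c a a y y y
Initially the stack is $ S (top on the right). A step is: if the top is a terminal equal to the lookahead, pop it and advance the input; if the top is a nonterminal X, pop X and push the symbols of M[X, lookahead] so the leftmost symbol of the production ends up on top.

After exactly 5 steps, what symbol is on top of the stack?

a

step 1: stack=$ S  input=y c a a y y y $  — expand S ::= P c P
step 2: stack=$ P c P  input=y c a a y y y $  — expand P ::= y
step 3: stack=$ P c y  input=y c a a y y y $  — match y
step 4: stack=$ P c  input=c a a y y y $  — match c
step 5: stack=$ P  input=a a y y y $  — expand P ::= a P y
Stack after step 5: $ y P a (top = a).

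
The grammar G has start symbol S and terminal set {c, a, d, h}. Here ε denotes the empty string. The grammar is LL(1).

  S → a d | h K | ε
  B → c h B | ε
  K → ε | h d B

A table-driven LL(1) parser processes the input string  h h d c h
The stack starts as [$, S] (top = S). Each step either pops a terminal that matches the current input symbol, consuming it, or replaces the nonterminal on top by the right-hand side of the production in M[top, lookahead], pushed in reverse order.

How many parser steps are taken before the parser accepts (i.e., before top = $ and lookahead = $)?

step 1: stack=$ S  input=h h d c h $  — expand S → h K
step 2: stack=$ K h  input=h h d c h $  — match h
step 3: stack=$ K  input=h d c h $  — expand K → h d B
step 4: stack=$ B d h  input=h d c h $  — match h
step 5: stack=$ B d  input=d c h $  — match d
step 6: stack=$ B  input=c h $  — expand B → c h B
step 7: stack=$ B h c  input=c h $  — match c
step 8: stack=$ B h  input=h $  — match h
step 9: stack=$ B  input=$  — expand B → ε
Accept reached after 9 steps.

9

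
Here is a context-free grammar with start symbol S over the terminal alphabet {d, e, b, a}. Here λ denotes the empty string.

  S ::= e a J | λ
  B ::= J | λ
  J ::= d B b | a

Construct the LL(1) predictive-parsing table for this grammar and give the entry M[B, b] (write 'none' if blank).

FIRST(S) = {λ, e}
FIRST(J) = {a, d}
FIRST(B) = {λ, a, d}  (via J)
FOLLOW(S) includes $ since S is the start symbol.
FOLLOW(B): in J::=d B b, B is followed by b with FIRST {b}. Thus FOLLOW(B) = {b}.
For B ::= J: FIRST(J) = {a, d}, so it goes in M[B, t] for t ∈ {a, d}.
For B ::= λ: FIRST(λ) = {λ}, so it goes in M[B, t] for t ∈ {}; since λ ∈ FIRST, also for every t ∈ FOLLOW(B) = {b}.

B ::= λ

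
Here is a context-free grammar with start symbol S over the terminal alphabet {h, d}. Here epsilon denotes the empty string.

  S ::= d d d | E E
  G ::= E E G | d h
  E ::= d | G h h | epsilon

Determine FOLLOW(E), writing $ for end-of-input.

FIRST(S): from S::=d d d we get {d}; from S::=E E we get {epsilon, d}. So FIRST(S) = {epsilon, d}.
FIRST(G): from G::=E E G we get {d}; from G::=d h we get {d}. So FIRST(G) = {d}.
FIRST(E): from E::=d we get {d}; from E::=G h h we get {d}; from E::=epsilon we get {epsilon}. So FIRST(E) = {epsilon, d}.
FOLLOW(S) includes $ since S is the start symbol.
FOLLOW(S): S appears on no right-hand side. Thus FOLLOW(S) = {$}.
FOLLOW(G): in G::=E E G, the suffix after G is empty (adds nothing new); in E::=G h h, G is followed by h h with FIRST {h}. Thus FOLLOW(G) = {h}.
FOLLOW(E): in S::=E E (occurrence 1), E is followed by E with FIRST {epsilon, d}; in S::=E E (occurrence 1), the suffix after E is nullable, so FOLLOW(E) ⊇ FOLLOW(S) = {$}; in S::=E E (occurrence 2), the suffix after E is empty, so FOLLOW(E) ⊇ FOLLOW(S) = {$}; in G::=E E G (occurrence 1), E is followed by E G with FIRST {d}; in G::=E E G (occurrence 2), E is followed by G with FIRST {d}. Thus FOLLOW(E) = {$, d}.

{$, d}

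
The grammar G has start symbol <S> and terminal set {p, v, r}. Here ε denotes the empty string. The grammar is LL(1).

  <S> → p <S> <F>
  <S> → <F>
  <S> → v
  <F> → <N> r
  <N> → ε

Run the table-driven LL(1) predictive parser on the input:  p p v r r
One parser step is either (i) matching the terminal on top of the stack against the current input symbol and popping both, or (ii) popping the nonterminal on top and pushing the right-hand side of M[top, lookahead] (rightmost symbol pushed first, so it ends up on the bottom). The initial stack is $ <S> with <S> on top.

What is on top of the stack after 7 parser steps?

     Stack            Input        Action
  1  $ <S>            p p v r r $  expand <S> → p <S> <F>
  2  $ <F> <S> p      p p v r r $  match p
  3  $ <F> <S>        p v r r $    expand <S> → p <S> <F>
  4  $ <F> <F> <S> p  p v r r $    match p
  5  $ <F> <F> <S>    v r r $      expand <S> → v
  6  $ <F> <F> v      v r r $      match v
  7  $ <F> <F>        r r $        expand <F> → <N> r
Stack after step 7: $ <F> r <N> (top = <N>).

<N>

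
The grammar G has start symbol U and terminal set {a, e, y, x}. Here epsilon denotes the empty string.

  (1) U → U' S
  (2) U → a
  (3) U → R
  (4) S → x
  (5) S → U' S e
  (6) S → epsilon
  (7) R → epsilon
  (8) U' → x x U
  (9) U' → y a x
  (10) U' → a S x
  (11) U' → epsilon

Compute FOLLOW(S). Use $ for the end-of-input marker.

{$, a, e, x, y}

FIRST(R) = {epsilon}
FIRST(U') = {epsilon, a, x, y}
FIRST(S) = {epsilon, a, e, x, y}  (via U' S e)
FIRST(U) = {epsilon, a, e, x, y}  (via U' S, R)
FOLLOW(U) includes $ since U is the start symbol.
FOLLOW(U): in U'→x x U, the suffix after U is empty, so FOLLOW(U) ⊇ FOLLOW(U') = {$, a, e, x, y}. Thus FOLLOW(U) = {$, a, e, x, y}.
FOLLOW(S): in U→U' S, the suffix after S is empty, so FOLLOW(S) ⊇ FOLLOW(U) = {$, a, e, x, y}; in S→U' S e, S is followed by e with FIRST {e}; in U'→a S x, S is followed by x with FIRST {x}. Thus FOLLOW(S) = {$, a, e, x, y}.
FOLLOW(R): in U→R, the suffix after R is empty, so FOLLOW(R) ⊇ FOLLOW(U) = {$, a, e, x, y}. Thus FOLLOW(R) = {$, a, e, x, y}.
FOLLOW(U'): in U→U' S, U' is followed by S with FIRST {epsilon, a, e, x, y}; in U→U' S, the suffix after U' is nullable, so FOLLOW(U') ⊇ FOLLOW(U) = {$, a, e, x, y}; in S→U' S e, U' is followed by S e with FIRST {a, e, x, y}. Thus FOLLOW(U') = {$, a, e, x, y}.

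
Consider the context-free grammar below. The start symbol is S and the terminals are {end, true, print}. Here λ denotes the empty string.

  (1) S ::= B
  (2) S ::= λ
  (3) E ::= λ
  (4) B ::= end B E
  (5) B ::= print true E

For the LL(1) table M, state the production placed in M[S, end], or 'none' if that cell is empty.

S ::= B

FIRST(E) = {λ}
FIRST(B) = {end, print}
FIRST(S) = {λ, end, print}  (via B)
FOLLOW(S) includes $ since S is the start symbol.
FOLLOW(S): S appears on no right-hand side. Thus FOLLOW(S) = {$}.
For S ::= B: FIRST(B) = {end, print}, so it goes in M[S, t] for t ∈ {end, print}.
For S ::= λ: FIRST(λ) = {λ}, so it goes in M[S, t] for t ∈ {}; since λ ∈ FIRST, also for every t ∈ FOLLOW(S) = {$}.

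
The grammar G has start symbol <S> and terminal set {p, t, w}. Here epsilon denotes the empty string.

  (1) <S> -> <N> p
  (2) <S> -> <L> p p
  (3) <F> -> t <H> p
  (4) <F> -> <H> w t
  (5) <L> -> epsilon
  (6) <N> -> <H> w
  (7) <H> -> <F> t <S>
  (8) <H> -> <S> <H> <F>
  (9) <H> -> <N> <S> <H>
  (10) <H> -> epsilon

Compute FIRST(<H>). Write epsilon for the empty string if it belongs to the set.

FIRST(<L>) = {epsilon}
FIRST(<S>) = {p, t, w}  (via <N> p, <L> p p)
FIRST(<F>) = {p, t, w}  (via <H> w t)
FIRST(<N>) = {p, t, w}  (via <H> w)
FIRST(<H>) = {epsilon, p, t, w}  (via <F> t <S>, <S> <H> <F>, <N> <S> <H>)

{epsilon, p, t, w}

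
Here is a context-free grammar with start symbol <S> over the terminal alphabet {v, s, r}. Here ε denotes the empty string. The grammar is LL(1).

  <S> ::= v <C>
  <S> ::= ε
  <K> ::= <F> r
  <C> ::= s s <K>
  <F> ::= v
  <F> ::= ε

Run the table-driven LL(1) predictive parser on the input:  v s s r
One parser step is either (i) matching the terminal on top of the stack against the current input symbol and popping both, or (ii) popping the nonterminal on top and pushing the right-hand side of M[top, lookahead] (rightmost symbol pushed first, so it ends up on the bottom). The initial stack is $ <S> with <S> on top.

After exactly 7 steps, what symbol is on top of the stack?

step 1: stack=$ <S>  input=v s s r $  — expand <S> ::= v <C>
step 2: stack=$ <C> v  input=v s s r $  — match v
step 3: stack=$ <C>  input=s s r $  — expand <C> ::= s s <K>
step 4: stack=$ <K> s s  input=s s r $  — match s
step 5: stack=$ <K> s  input=s r $  — match s
step 6: stack=$ <K>  input=r $  — expand <K> ::= <F> r
step 7: stack=$ r <F>  input=r $  — expand <F> ::= ε
Stack after step 7: $ r (top = r).

r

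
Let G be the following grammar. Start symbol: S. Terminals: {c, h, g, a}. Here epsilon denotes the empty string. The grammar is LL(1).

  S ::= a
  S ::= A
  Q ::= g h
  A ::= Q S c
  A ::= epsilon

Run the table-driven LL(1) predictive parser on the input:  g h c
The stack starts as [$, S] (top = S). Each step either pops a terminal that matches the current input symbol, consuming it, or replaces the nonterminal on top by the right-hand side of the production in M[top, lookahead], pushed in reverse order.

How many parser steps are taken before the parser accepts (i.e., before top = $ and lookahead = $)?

     Stack      Input    Action
  1  $ S        g h c $  expand S ::= A
  2  $ A        g h c $  expand A ::= Q S c
  3  $ c S Q    g h c $  expand Q ::= g h
  4  $ c S h g  g h c $  match g
  5  $ c S h    h c $    match h
  6  $ c S      c $      expand S ::= A
  7  $ c A      c $      expand A ::= epsilon
  8  $ c        c $      match c
Accept reached after 8 steps.

8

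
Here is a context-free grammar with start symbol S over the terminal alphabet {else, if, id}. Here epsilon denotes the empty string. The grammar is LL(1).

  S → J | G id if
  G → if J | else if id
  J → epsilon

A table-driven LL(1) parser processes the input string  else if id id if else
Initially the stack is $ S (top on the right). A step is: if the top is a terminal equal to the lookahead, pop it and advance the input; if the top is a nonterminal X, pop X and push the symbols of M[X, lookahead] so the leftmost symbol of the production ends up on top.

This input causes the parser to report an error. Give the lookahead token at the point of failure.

else

step 1: stack=$ S  input=else if id id if else $  — expand S → G id if
step 2: stack=$ if id G  input=else if id id if else $  — expand G → else if id
step 3: stack=$ if id id if else  input=else if id id if else $  — match else
step 4: stack=$ if id id if  input=if id id if else $  — match if
step 5: stack=$ if id id  input=id id if else $  — match id
step 6: stack=$ if id  input=id if else $  — match id
step 7: stack=$ if  input=if else $  — match if
step 8: stack=$  input=else $  — error: stack empty but input remains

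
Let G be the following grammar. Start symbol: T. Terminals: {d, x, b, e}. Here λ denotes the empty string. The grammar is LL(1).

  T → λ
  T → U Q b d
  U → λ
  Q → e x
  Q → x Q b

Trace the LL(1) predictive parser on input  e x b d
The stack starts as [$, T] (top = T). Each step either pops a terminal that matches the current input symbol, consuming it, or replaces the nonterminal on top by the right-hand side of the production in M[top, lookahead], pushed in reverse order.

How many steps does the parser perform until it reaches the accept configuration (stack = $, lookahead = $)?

step 1: stack=$ T  input=e x b d $  — expand T → U Q b d
step 2: stack=$ d b Q U  input=e x b d $  — expand U → λ
step 3: stack=$ d b Q  input=e x b d $  — expand Q → e x
step 4: stack=$ d b x e  input=e x b d $  — match e
step 5: stack=$ d b x  input=x b d $  — match x
step 6: stack=$ d b  input=b d $  — match b
step 7: stack=$ d  input=d $  — match d
Accept reached after 7 steps.

7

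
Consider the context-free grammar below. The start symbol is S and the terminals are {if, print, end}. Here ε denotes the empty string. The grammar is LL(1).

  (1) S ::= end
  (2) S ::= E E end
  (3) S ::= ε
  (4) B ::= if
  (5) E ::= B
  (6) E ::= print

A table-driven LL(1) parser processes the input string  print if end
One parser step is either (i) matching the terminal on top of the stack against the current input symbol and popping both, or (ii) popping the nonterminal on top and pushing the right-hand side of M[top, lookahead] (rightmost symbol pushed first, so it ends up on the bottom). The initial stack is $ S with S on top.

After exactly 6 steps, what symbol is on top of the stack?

end

     Stack          Input           Action
  1  $ S            print if end $  expand S ::= E E end
  2  $ end E E      print if end $  expand E ::= print
  3  $ end E print  print if end $  match print
  4  $ end E        if end $        expand E ::= B
  5  $ end B        if end $        expand B ::= if
  6  $ end if       if end $        match if
Stack after step 6: $ end (top = end).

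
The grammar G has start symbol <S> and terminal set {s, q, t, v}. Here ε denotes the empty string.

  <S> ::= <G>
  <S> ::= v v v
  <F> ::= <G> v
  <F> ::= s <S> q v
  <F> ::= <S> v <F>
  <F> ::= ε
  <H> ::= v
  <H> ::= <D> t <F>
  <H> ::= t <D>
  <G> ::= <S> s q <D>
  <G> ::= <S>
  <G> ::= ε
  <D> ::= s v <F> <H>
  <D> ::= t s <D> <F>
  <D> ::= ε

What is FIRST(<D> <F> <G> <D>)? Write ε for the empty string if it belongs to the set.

{ε, s, t, v}

FIRST(<D>) = {ε, s, t}
FIRST(<H>) = {s, t, v}  (via <D> t <F>)
FIRST(<S>) = {ε, s, v}  (via <G>)
FIRST(<G>) = {ε, s, v}  (via <S> s q <D>, <S>)
FIRST(<F>) = {ε, s, v}  (via <G> v, <S> v <F>)
FIRST(<D> <F> <G> <D>): take FIRST of each symbol in turn, carrying on past any symbol whose FIRST contains ε; result {ε, s, t, v}.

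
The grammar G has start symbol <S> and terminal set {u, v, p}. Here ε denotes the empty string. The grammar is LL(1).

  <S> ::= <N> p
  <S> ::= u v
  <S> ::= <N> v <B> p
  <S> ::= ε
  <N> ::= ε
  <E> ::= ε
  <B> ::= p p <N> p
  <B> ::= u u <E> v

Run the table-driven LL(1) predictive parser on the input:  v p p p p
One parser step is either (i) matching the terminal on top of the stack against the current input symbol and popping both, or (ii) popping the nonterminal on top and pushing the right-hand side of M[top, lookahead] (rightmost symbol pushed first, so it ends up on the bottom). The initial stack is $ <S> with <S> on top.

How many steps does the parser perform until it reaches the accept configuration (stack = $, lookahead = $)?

9

step 1: stack=$ <S>  input=v p p p p $  — expand <S> ::= <N> v <B> p
step 2: stack=$ p <B> v <N>  input=v p p p p $  — expand <N> ::= ε
step 3: stack=$ p <B> v  input=v p p p p $  — match v
step 4: stack=$ p <B>  input=p p p p $  — expand <B> ::= p p <N> p
step 5: stack=$ p p <N> p p  input=p p p p $  — match p
step 6: stack=$ p p <N> p  input=p p p $  — match p
step 7: stack=$ p p <N>  input=p p $  — expand <N> ::= ε
step 8: stack=$ p p  input=p p $  — match p
step 9: stack=$ p  input=p $  — match p
Accept reached after 9 steps.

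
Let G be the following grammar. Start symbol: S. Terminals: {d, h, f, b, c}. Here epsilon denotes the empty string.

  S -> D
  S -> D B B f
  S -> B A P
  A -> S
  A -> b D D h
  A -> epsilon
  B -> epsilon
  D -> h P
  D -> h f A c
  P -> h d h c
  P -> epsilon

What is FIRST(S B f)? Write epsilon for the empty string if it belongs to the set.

{b, f, h}

FIRST(B): from B->epsilon we get {epsilon}. So FIRST(B) = {epsilon}.
FIRST(D): from D->h P we get {h}; from D->h f A c we get {h}. So FIRST(D) = {h}.
FIRST(P): from P->h d h c we get {h}; from P->epsilon we get {epsilon}. So FIRST(P) = {epsilon, h}.
FIRST(S): from S->D we get {h}; from S->D B B f we get {h}; from S->B A P we get {epsilon, b, h}. So FIRST(S) = {epsilon, b, h}.
FIRST(A): from A->S we get {epsilon, b, h}; from A->b D D h we get {b}; from A->epsilon we get {epsilon}. So FIRST(A) = {epsilon, b, h}.
FIRST(S B f): take FIRST of each symbol in turn, carrying on past any symbol whose FIRST contains epsilon; result {b, f, h}.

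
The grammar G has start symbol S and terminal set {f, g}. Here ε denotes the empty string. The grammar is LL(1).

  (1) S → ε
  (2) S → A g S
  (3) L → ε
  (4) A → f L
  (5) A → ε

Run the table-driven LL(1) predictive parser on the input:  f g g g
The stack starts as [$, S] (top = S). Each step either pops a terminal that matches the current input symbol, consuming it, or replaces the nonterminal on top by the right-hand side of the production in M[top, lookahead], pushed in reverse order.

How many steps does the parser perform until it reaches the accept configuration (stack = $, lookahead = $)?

      Stack      Input      Action
   1  $ S        f g g g $  expand S → A g S
   2  $ S g A    f g g g $  expand A → f L
   3  $ S g L f  f g g g $  match f
   4  $ S g L    g g g $    expand L → ε
   5  $ S g      g g g $    match g
   6  $ S        g g $      expand S → A g S
   7  $ S g A    g g $      expand A → ε
   8  $ S g      g g $      match g
   9  $ S        g $        expand S → A g S
  10  $ S g A    g $        expand A → ε
  11  $ S g      g $        match g
  12  $ S        $          expand S → ε
Accept reached after 12 steps.

12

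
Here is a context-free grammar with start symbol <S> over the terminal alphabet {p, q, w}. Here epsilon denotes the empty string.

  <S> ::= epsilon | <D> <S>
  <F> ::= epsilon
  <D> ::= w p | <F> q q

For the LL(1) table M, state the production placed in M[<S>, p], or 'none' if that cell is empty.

none

FIRST(<F>): from <F>::=epsilon we get {epsilon}. So FIRST(<F>) = {epsilon}.
FIRST(<D>): from <D>::=w p we get {w}; from <D>::=<F> q q we get {q}. So FIRST(<D>) = {q, w}.
FIRST(<S>): from <S>::=epsilon we get {epsilon}; from <S>::=<D> <S> we get {q, w}. So FIRST(<S>) = {epsilon, q, w}.
FOLLOW(<S>) includes $ since <S> is the start symbol.
FOLLOW(<S>): in <S>::=<D> <S>, the suffix after <S> is empty (adds nothing new). Thus FOLLOW(<S>) = {$}.
For <S> ::= epsilon: FIRST(epsilon) = {epsilon}, so it goes in M[<S>, t] for t ∈ {}; since epsilon ∈ FIRST, also for every t ∈ FOLLOW(<S>) = {$}.
For <S> ::= <D> <S>: FIRST(<D> <S>) = {q, w}, so it goes in M[<S>, t] for t ∈ {q, w}.
None of these place a production in M[<S>, p].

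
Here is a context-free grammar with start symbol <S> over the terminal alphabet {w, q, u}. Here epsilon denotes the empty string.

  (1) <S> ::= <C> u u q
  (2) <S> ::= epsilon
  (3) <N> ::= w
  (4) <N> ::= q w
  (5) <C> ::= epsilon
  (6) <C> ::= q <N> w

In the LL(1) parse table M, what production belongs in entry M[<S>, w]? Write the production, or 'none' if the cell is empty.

none

FIRST(<N>) = {q, w}
FIRST(<C>) = {epsilon, q}
FIRST(<S>) = {epsilon, q, u}  (via <C> u u q)
FOLLOW(<S>) includes $ since <S> is the start symbol.
FOLLOW(<S>): <S> appears on no right-hand side. Thus FOLLOW(<S>) = {$}.
For <S> ::= <C> u u q: FIRST(<C> u u q) = {q, u}, so it goes in M[<S>, t] for t ∈ {q, u}.
For <S> ::= epsilon: FIRST(epsilon) = {epsilon}, so it goes in M[<S>, t] for t ∈ {}; since epsilon ∈ FIRST, also for every t ∈ FOLLOW(<S>) = {$}.
None of these place a production in M[<S>, w].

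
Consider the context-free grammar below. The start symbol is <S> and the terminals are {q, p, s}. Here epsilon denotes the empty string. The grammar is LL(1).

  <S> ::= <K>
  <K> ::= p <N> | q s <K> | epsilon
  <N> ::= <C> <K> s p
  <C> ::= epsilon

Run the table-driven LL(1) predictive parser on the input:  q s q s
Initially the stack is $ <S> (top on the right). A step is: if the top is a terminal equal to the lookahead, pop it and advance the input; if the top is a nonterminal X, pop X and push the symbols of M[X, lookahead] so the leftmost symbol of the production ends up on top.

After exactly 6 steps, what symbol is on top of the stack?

s

step 1: stack=$ <S>  input=q s q s $  — expand <S> ::= <K>
step 2: stack=$ <K>  input=q s q s $  — expand <K> ::= q s <K>
step 3: stack=$ <K> s q  input=q s q s $  — match q
step 4: stack=$ <K> s  input=s q s $  — match s
step 5: stack=$ <K>  input=q s $  — expand <K> ::= q s <K>
step 6: stack=$ <K> s q  input=q s $  — match q
Stack after step 6: $ <K> s (top = s).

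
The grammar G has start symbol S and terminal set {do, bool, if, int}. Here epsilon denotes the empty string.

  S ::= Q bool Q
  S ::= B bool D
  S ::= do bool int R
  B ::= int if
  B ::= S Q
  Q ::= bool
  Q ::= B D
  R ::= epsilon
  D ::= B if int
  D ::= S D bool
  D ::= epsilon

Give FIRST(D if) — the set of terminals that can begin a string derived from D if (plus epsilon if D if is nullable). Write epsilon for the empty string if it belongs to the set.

{bool, do, if, int}

FIRST(R): from R::=epsilon we get {epsilon}. So FIRST(R) = {epsilon}.
FIRST(S): from S::=Q bool Q we get {bool, do, int}; from S::=B bool D we get {bool, do, int}; from S::=do bool int R we get {do}. So FIRST(S) = {bool, do, int}.
FIRST(B): from B::=int if we get {int}; from B::=S Q we get {bool, do, int}. So FIRST(B) = {bool, do, int}.
FIRST(Q): from Q::=bool we get {bool}; from Q::=B D we get {bool, do, int}. So FIRST(Q) = {bool, do, int}.
FIRST(D): from D::=B if int we get {bool, do, int}; from D::=S D bool we get {bool, do, int}; from D::=epsilon we get {epsilon}. So FIRST(D) = {epsilon, bool, do, int}.
FIRST(D if): take FIRST of each symbol in turn, carrying on past any symbol whose FIRST contains epsilon; result {bool, do, if, int}.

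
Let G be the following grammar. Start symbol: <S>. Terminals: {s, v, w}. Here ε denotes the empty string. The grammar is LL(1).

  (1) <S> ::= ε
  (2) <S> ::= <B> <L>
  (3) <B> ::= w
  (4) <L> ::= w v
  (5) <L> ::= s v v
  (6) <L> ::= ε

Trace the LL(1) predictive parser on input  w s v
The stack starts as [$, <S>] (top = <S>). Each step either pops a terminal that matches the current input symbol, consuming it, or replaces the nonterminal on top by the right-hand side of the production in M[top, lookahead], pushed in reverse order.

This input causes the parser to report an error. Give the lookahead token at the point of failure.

$

step 1: stack=$ <S>  input=w s v $  — expand <S> ::= <B> <L>
step 2: stack=$ <L> <B>  input=w s v $  — expand <B> ::= w
step 3: stack=$ <L> w  input=w s v $  — match w
step 4: stack=$ <L>  input=s v $  — expand <L> ::= s v v
step 5: stack=$ v v s  input=s v $  — match s
step 6: stack=$ v v  input=v $  — match v
step 7: stack=$ v  input=$  — error: top is terminal v but lookahead is $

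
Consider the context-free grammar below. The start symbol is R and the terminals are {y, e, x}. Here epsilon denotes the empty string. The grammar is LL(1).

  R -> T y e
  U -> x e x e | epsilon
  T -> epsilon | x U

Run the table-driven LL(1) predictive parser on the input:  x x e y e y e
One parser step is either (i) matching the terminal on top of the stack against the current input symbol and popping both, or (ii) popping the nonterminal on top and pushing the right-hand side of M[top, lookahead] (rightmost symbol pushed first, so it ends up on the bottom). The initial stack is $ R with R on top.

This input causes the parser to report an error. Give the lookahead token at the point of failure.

     Stack          Input            Action
  1  $ R            x x e y e y e $  expand R -> T y e
  2  $ e y T        x x e y e y e $  expand T -> x U
  3  $ e y U x      x x e y e y e $  match x
  4  $ e y U        x e y e y e $    expand U -> x e x e
  5  $ e y e x e x  x e y e y e $    match x
  6  $ e y e x e    e y e y e $      match e
  7  $ e y e x      y e y e $        error: top is terminal x but lookahead is y

y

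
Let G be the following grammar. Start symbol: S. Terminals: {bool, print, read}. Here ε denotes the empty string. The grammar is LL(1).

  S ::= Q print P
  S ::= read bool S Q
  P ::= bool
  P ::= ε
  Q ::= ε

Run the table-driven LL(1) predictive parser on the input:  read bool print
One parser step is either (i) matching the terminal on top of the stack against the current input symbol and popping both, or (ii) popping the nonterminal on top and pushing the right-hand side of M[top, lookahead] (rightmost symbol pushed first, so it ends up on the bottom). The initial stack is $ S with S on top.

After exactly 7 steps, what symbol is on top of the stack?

     Stack            Input              Action
  1  $ S              read bool print $  expand S ::= read bool S Q
  2  $ Q S bool read  read bool print $  match read
  3  $ Q S bool       bool print $       match bool
  4  $ Q S            print $            expand S ::= Q print P
  5  $ Q P print Q    print $            expand Q ::= ε
  6  $ Q P print      print $            match print
  7  $ Q P            $                  expand P ::= ε
Stack after step 7: $ Q (top = Q).

Q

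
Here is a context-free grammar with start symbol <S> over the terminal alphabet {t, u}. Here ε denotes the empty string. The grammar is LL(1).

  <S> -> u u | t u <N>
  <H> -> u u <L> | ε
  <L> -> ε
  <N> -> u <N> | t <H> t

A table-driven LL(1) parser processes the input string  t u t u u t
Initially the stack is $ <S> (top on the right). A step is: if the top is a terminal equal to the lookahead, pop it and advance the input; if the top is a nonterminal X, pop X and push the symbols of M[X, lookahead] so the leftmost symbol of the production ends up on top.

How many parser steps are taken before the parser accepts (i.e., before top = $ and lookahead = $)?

      Stack        Input          Action
   1  $ <S>        t u t u u t $  expand <S> -> t u <N>
   2  $ <N> u t    t u t u u t $  match t
   3  $ <N> u      u t u u t $    match u
   4  $ <N>        t u u t $      expand <N> -> t <H> t
   5  $ t <H> t    t u u t $      match t
   6  $ t <H>      u u t $        expand <H> -> u u <L>
   7  $ t <L> u u  u u t $        match u
   8  $ t <L> u    u t $          match u
   9  $ t <L>      t $            expand <L> -> ε
  10  $ t          t $            match t
Accept reached after 10 steps.

10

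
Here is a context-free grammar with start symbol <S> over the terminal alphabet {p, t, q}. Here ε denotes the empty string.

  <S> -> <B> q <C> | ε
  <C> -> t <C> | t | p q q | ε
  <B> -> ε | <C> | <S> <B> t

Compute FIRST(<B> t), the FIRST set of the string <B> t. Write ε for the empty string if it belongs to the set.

{p, q, t}

FIRST(<C>): from <C>->t <C> we get {t}; from <C>->t we get {t}; from <C>->p q q we get {p}; from <C>->ε we get {ε}. So FIRST(<C>) = {ε, p, t}.
FIRST(<S>): from <S>-><B> q <C> we get {p, q, t}; from <S>->ε we get {ε}. So FIRST(<S>) = {ε, p, q, t}.
FIRST(<B>): from <B>->ε we get {ε}; from <B>-><C> we get {ε, p, t}; from <B>-><S> <B> t we get {p, q, t}. So FIRST(<B>) = {ε, p, q, t}.
FIRST(<B> t): take FIRST of each symbol in turn, carrying on past any symbol whose FIRST contains ε; result {p, q, t}.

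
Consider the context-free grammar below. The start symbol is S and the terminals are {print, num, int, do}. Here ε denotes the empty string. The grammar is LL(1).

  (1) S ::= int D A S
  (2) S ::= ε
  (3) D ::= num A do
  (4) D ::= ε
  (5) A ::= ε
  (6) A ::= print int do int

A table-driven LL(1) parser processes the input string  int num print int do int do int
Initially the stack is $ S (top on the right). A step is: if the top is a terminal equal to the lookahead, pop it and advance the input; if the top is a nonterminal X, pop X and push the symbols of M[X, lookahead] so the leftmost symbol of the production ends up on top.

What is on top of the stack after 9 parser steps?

do

step 1: stack=$ S  input=int num print int do int do int $  — expand S ::= int D A S
step 2: stack=$ S A D int  input=int num print int do int do int $  — match int
step 3: stack=$ S A D  input=num print int do int do int $  — expand D ::= num A do
step 4: stack=$ S A do A num  input=num print int do int do int $  — match num
step 5: stack=$ S A do A  input=print int do int do int $  — expand A ::= print int do int
step 6: stack=$ S A do int do int print  input=print int do int do int $  — match print
step 7: stack=$ S A do int do int  input=int do int do int $  — match int
step 8: stack=$ S A do int do  input=do int do int $  — match do
step 9: stack=$ S A do int  input=int do int $  — match int
Stack after step 9: $ S A do (top = do).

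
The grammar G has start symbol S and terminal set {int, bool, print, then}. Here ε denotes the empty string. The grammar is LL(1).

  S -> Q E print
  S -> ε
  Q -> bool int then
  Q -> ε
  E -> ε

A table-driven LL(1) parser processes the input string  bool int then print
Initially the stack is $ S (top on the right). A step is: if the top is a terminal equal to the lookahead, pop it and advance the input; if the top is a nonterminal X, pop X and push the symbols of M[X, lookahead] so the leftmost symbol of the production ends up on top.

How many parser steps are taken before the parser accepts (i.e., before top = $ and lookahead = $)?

7

step 1: stack=$ S  input=bool int then print $  — expand S -> Q E print
step 2: stack=$ print E Q  input=bool int then print $  — expand Q -> bool int then
step 3: stack=$ print E then int bool  input=bool int then print $  — match bool
step 4: stack=$ print E then int  input=int then print $  — match int
step 5: stack=$ print E then  input=then print $  — match then
step 6: stack=$ print E  input=print $  — expand E -> ε
step 7: stack=$ print  input=print $  — match print
Accept reached after 7 steps.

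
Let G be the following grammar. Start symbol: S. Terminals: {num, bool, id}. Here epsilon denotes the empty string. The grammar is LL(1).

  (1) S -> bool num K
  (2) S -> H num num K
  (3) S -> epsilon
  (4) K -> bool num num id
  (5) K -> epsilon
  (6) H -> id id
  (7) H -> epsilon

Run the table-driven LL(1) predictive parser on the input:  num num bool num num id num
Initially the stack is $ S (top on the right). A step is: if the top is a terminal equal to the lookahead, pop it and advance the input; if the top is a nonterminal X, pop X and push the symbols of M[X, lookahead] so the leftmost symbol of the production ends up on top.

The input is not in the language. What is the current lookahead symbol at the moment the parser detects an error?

      Stack              Input                          Action
   1  $ S                num num bool num num id num $  expand S -> H num num K
   2  $ K num num H      num num bool num num id num $  expand H -> epsilon
   3  $ K num num        num num bool num num id num $  match num
   4  $ K num            num bool num num id num $      match num
   5  $ K                bool num num id num $          expand K -> bool num num id
   6  $ id num num bool  bool num num id num $          match bool
   7  $ id num num       num num id num $               match num
   8  $ id num           num id num $                   match num
   9  $ id               id num $                       match id
  10  $                  num $                          error: stack empty but input remains

num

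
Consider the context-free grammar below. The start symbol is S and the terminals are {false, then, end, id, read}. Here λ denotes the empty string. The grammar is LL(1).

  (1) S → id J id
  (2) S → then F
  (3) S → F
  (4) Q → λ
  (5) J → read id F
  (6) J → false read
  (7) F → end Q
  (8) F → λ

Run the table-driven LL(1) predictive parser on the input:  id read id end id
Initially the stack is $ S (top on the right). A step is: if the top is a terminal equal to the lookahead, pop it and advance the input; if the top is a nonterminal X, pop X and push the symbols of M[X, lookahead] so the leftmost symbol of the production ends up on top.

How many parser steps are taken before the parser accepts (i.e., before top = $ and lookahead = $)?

9

     Stack           Input                Action
  1  $ S             id read id end id $  expand S → id J id
  2  $ id J id       id read id end id $  match id
  3  $ id J          read id end id $     expand J → read id F
  4  $ id F id read  read id end id $     match read
  5  $ id F id       id end id $          match id
  6  $ id F          end id $             expand F → end Q
  7  $ id Q end      end id $             match end
  8  $ id Q          id $                 expand Q → λ
  9  $ id            id $                 match id
Accept reached after 9 steps.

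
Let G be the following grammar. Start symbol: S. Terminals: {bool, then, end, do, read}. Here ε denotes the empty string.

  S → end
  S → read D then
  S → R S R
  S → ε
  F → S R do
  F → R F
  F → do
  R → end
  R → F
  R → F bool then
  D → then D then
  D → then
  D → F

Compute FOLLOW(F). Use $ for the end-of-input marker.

FIRST(S) = {ε, do, end, read}  (via R S R)
FIRST(F) = {do, end, read}  (via S R do, R F)
FIRST(R) = {do, end, read}  (via F, F bool then)
FIRST(D) = {do, end, read, then}  (via F)
FOLLOW(S) includes $ since S is the start symbol.
FOLLOW(S): in S→R S R, S is followed by R with FIRST {do, end, read}; in F→S R do, S is followed by R do with FIRST {do, end, read}. Thus FOLLOW(S) = {$, do, end, read}.
FOLLOW(R): in S→R S R (occurrence 1), R is followed by S R with FIRST {do, end, read}; in S→R S R (occurrence 2), the suffix after R is empty, so FOLLOW(R) ⊇ FOLLOW(S) = {$, do, end, read}; in F→S R do, R is followed by do with FIRST {do}; in F→R F, R is followed by F with FIRST {do, end, read}. Thus FOLLOW(R) = {$, do, end, read}.
FOLLOW(D): in S→read D then, D is followed by then with FIRST {then}; in D→then D then, D is followed by then with FIRST {then}. Thus FOLLOW(D) = {then}.
FOLLOW(F): in F→R F, the suffix after F is empty (adds nothing new); in R→F, the suffix after F is empty, so FOLLOW(F) ⊇ FOLLOW(R) = {$, do, end, read}; in R→F bool then, F is followed by bool then with FIRST {bool}; in D→F, the suffix after F is empty, so FOLLOW(F) ⊇ FOLLOW(D) = {then}. Thus FOLLOW(F) = {$, bool, do, end, read, then}.

{$, bool, do, end, read, then}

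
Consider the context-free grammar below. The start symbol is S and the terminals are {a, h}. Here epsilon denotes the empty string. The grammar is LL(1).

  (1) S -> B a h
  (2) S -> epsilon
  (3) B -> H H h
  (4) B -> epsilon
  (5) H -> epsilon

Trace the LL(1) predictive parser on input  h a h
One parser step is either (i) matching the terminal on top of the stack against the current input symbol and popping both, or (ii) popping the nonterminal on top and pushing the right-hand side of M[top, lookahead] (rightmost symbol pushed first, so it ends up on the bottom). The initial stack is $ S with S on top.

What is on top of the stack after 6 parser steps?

h

     Stack        Input    Action
  1  $ S          h a h $  expand S -> B a h
  2  $ h a B      h a h $  expand B -> H H h
  3  $ h a h H H  h a h $  expand H -> epsilon
  4  $ h a h H    h a h $  expand H -> epsilon
  5  $ h a h      h a h $  match h
  6  $ h a        a h $    match a
Stack after step 6: $ h (top = h).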